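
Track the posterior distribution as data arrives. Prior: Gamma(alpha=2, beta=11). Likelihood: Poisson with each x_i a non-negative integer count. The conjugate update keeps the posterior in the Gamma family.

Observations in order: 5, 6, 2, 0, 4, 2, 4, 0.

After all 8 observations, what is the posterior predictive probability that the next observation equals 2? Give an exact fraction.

obs 1: x=5 → posterior Gamma(7, 12)
obs 2: x=6 → posterior Gamma(13, 13)
obs 3: x=2 → posterior Gamma(15, 14)
obs 4: x=0 → posterior Gamma(15, 15)
obs 5: x=4 → posterior Gamma(19, 16)
obs 6: x=2 → posterior Gamma(21, 17)
obs 7: x=4 → posterior Gamma(25, 18)
obs 8: x=0 → posterior Gamma(25, 19)

1209994443947329163975924933646487/5368709120000000000000000000000000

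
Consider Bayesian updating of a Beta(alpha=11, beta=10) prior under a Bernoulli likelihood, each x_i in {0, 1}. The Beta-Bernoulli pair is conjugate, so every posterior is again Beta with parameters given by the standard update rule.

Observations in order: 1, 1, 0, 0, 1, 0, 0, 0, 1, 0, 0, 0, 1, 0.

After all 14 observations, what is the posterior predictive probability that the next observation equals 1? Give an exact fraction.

obs 1: x=1 → posterior Beta(12, 10)
obs 2: x=1 → posterior Beta(13, 10)
obs 3: x=0 → posterior Beta(13, 11)
obs 4: x=0 → posterior Beta(13, 12)
obs 5: x=1 → posterior Beta(14, 12)
obs 6: x=0 → posterior Beta(14, 13)
obs 7: x=0 → posterior Beta(14, 14)
obs 8: x=0 → posterior Beta(14, 15)
obs 9: x=1 → posterior Beta(15, 15)
obs 10: x=0 → posterior Beta(15, 16)
obs 11: x=0 → posterior Beta(15, 17)
obs 12: x=0 → posterior Beta(15, 18)
obs 13: x=1 → posterior Beta(16, 18)
obs 14: x=0 → posterior Beta(16, 19)

16/35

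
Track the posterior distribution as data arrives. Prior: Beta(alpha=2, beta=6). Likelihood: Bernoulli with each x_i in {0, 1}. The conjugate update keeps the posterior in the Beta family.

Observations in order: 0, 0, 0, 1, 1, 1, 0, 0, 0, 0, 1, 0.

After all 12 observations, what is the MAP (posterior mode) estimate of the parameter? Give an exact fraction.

obs 1: x=0 → posterior Beta(2, 7)
obs 2: x=0 → posterior Beta(2, 8)
obs 3: x=0 → posterior Beta(2, 9)
obs 4: x=1 → posterior Beta(3, 9)
obs 5: x=1 → posterior Beta(4, 9)
obs 6: x=1 → posterior Beta(5, 9)
obs 7: x=0 → posterior Beta(5, 10)
obs 8: x=0 → posterior Beta(5, 11)
obs 9: x=0 → posterior Beta(5, 12)
obs 10: x=0 → posterior Beta(5, 13)
obs 11: x=1 → posterior Beta(6, 13)
obs 12: x=0 → posterior Beta(6, 14)

5/18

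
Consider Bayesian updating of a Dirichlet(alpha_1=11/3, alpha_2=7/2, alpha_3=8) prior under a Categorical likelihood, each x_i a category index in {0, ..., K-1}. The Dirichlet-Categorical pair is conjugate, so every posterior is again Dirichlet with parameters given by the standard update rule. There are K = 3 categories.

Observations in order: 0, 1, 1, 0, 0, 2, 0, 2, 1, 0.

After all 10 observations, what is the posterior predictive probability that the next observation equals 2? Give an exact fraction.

obs 1: x=0 → posterior Dirichlet(14/3, 7/2, 8)
obs 2: x=1 → posterior Dirichlet(14/3, 9/2, 8)
obs 3: x=1 → posterior Dirichlet(14/3, 11/2, 8)
obs 4: x=0 → posterior Dirichlet(17/3, 11/2, 8)
obs 5: x=0 → posterior Dirichlet(20/3, 11/2, 8)
obs 6: x=2 → posterior Dirichlet(20/3, 11/2, 9)
obs 7: x=0 → posterior Dirichlet(23/3, 11/2, 9)
obs 8: x=2 → posterior Dirichlet(23/3, 11/2, 10)
obs 9: x=1 → posterior Dirichlet(23/3, 13/2, 10)
obs 10: x=0 → posterior Dirichlet(26/3, 13/2, 10)

60/151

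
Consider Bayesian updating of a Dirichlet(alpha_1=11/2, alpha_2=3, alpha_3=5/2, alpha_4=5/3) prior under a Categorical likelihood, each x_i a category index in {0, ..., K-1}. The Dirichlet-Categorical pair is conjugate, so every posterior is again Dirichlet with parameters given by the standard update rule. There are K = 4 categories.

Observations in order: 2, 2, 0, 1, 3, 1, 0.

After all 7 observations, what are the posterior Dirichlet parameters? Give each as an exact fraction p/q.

alpha_1=15/2, alpha_2=5, alpha_3=9/2, alpha_4=8/3

obs 1: x=2 → posterior Dirichlet(11/2, 3, 7/2, 5/3)
obs 2: x=2 → posterior Dirichlet(11/2, 3, 9/2, 5/3)
obs 3: x=0 → posterior Dirichlet(13/2, 3, 9/2, 5/3)
obs 4: x=1 → posterior Dirichlet(13/2, 4, 9/2, 5/3)
obs 5: x=3 → posterior Dirichlet(13/2, 4, 9/2, 8/3)
obs 6: x=1 → posterior Dirichlet(13/2, 5, 9/2, 8/3)
obs 7: x=0 → posterior Dirichlet(15/2, 5, 9/2, 8/3)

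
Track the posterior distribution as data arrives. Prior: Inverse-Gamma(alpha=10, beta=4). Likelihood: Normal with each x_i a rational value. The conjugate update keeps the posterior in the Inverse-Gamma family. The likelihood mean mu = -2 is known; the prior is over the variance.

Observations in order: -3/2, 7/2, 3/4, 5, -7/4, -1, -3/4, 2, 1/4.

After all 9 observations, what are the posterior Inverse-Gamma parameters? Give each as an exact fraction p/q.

obs 1: x=-3/2 → posterior Inverse-Gamma(21/2, 33/8)
obs 2: x=7/2 → posterior Inverse-Gamma(11, 77/4)
obs 3: x=3/4 → posterior Inverse-Gamma(23/2, 737/32)
obs 4: x=5 → posterior Inverse-Gamma(12, 1521/32)
obs 5: x=-7/4 → posterior Inverse-Gamma(25/2, 761/16)
obs 6: x=-1 → posterior Inverse-Gamma(13, 769/16)
obs 7: x=-3/4 → posterior Inverse-Gamma(27/2, 1563/32)
obs 8: x=2 → posterior Inverse-Gamma(14, 1819/32)
obs 9: x=1/4 → posterior Inverse-Gamma(29/2, 475/8)

alpha=29/2, beta=475/8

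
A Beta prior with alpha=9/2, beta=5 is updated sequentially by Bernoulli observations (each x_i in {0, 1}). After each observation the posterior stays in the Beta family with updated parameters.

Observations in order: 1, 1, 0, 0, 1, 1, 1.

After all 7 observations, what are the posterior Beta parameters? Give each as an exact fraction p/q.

alpha=19/2, beta=7

obs 1: x=1 → posterior Beta(11/2, 5)
obs 2: x=1 → posterior Beta(13/2, 5)
obs 3: x=0 → posterior Beta(13/2, 6)
obs 4: x=0 → posterior Beta(13/2, 7)
obs 5: x=1 → posterior Beta(15/2, 7)
obs 6: x=1 → posterior Beta(17/2, 7)
obs 7: x=1 → posterior Beta(19/2, 7)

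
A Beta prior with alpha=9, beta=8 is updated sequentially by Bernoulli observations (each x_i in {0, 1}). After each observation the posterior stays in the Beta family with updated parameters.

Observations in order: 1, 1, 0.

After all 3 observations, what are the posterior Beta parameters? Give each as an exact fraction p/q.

obs 1: x=1 → posterior Beta(10, 8)
obs 2: x=1 → posterior Beta(11, 8)
obs 3: x=0 → posterior Beta(11, 9)

alpha=11, beta=9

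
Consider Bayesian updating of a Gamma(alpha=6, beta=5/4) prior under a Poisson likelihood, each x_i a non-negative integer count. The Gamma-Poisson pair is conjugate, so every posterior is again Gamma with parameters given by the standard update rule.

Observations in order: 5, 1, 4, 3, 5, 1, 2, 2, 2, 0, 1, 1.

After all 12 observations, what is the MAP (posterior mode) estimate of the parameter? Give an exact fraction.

128/53

obs 1: x=5 → posterior Gamma(11, 9/4)
obs 2: x=1 → posterior Gamma(12, 13/4)
obs 3: x=4 → posterior Gamma(16, 17/4)
obs 4: x=3 → posterior Gamma(19, 21/4)
obs 5: x=5 → posterior Gamma(24, 25/4)
obs 6: x=1 → posterior Gamma(25, 29/4)
obs 7: x=2 → posterior Gamma(27, 33/4)
obs 8: x=2 → posterior Gamma(29, 37/4)
obs 9: x=2 → posterior Gamma(31, 41/4)
obs 10: x=0 → posterior Gamma(31, 45/4)
obs 11: x=1 → posterior Gamma(32, 49/4)
obs 12: x=1 → posterior Gamma(33, 53/4)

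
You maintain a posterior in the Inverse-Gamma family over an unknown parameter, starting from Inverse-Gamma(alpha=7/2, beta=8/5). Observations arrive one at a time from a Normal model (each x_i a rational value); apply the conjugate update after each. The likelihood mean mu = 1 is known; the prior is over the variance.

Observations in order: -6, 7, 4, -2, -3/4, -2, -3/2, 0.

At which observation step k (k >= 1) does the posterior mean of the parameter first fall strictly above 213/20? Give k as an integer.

k = 2

obs 1: x=-6 → posterior Inverse-Gamma(4, 261/10)
obs 2: x=7 → posterior Inverse-Gamma(9/2, 441/10)
obs 3: x=4 → posterior Inverse-Gamma(5, 243/5)
obs 4: x=-2 → posterior Inverse-Gamma(11/2, 531/10)
obs 5: x=-3/4 → posterior Inverse-Gamma(6, 8741/160)
obs 6: x=-2 → posterior Inverse-Gamma(13/2, 9461/160)
obs 7: x=-3/2 → posterior Inverse-Gamma(7, 9961/160)
obs 8: x=0 → posterior Inverse-Gamma(15/2, 10041/160)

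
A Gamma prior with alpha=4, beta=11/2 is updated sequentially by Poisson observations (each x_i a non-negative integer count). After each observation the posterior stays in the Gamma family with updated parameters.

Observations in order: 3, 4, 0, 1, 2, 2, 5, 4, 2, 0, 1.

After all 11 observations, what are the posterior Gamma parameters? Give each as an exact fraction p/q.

alpha=28, beta=33/2

obs 1: x=3 → posterior Gamma(7, 13/2)
obs 2: x=4 → posterior Gamma(11, 15/2)
obs 3: x=0 → posterior Gamma(11, 17/2)
obs 4: x=1 → posterior Gamma(12, 19/2)
obs 5: x=2 → posterior Gamma(14, 21/2)
obs 6: x=2 → posterior Gamma(16, 23/2)
obs 7: x=5 → posterior Gamma(21, 25/2)
obs 8: x=4 → posterior Gamma(25, 27/2)
obs 9: x=2 → posterior Gamma(27, 29/2)
obs 10: x=0 → posterior Gamma(27, 31/2)
obs 11: x=1 → posterior Gamma(28, 33/2)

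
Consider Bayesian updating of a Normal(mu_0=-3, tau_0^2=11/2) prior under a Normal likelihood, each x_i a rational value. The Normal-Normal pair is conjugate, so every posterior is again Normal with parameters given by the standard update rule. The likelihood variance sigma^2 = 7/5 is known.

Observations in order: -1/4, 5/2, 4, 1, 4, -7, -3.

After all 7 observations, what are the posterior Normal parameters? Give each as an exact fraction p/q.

obs 1: x=-1/4 → posterior Normal(-223/276, 77/69)
obs 2: x=5/2 → posterior Normal(327/496, 77/124)
obs 3: x=4 → posterior Normal(1207/716, 77/179)
obs 4: x=1 → posterior Normal(1427/936, 77/234)
obs 5: x=4 → posterior Normal(2307/1156, 77/289)
obs 6: x=-7 → posterior Normal(767/1376, 77/344)
obs 7: x=-3 → posterior Normal(107/1596, 11/57)

mu_0=107/1596, tau_0^2=11/57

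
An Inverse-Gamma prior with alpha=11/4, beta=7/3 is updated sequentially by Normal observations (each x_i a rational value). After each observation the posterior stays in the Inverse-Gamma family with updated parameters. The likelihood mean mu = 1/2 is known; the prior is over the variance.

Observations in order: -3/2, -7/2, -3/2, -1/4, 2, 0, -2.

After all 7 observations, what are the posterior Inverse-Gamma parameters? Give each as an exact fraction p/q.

alpha=25/4, beta=1823/96

obs 1: x=-3/2 → posterior Inverse-Gamma(13/4, 13/3)
obs 2: x=-7/2 → posterior Inverse-Gamma(15/4, 37/3)
obs 3: x=-3/2 → posterior Inverse-Gamma(17/4, 43/3)
obs 4: x=-1/4 → posterior Inverse-Gamma(19/4, 1403/96)
obs 5: x=2 → posterior Inverse-Gamma(21/4, 1511/96)
obs 6: x=0 → posterior Inverse-Gamma(23/4, 1523/96)
obs 7: x=-2 → posterior Inverse-Gamma(25/4, 1823/96)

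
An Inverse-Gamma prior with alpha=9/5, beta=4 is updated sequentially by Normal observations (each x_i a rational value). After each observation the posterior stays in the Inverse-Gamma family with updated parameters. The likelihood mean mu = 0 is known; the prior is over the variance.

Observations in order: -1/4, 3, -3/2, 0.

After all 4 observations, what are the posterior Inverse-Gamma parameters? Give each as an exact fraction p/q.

obs 1: x=-1/4 → posterior Inverse-Gamma(23/10, 129/32)
obs 2: x=3 → posterior Inverse-Gamma(14/5, 273/32)
obs 3: x=-3/2 → posterior Inverse-Gamma(33/10, 309/32)
obs 4: x=0 → posterior Inverse-Gamma(19/5, 309/32)

alpha=19/5, beta=309/32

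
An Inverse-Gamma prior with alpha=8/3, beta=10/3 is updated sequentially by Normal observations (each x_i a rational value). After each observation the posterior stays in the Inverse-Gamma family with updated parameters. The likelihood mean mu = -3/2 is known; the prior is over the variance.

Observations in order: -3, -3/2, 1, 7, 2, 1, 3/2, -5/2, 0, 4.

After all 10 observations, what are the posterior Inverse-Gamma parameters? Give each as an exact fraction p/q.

obs 1: x=-3 → posterior Inverse-Gamma(19/6, 107/24)
obs 2: x=-3/2 → posterior Inverse-Gamma(11/3, 107/24)
obs 3: x=1 → posterior Inverse-Gamma(25/6, 91/12)
obs 4: x=7 → posterior Inverse-Gamma(14/3, 1049/24)
obs 5: x=2 → posterior Inverse-Gamma(31/6, 299/6)
obs 6: x=1 → posterior Inverse-Gamma(17/3, 1271/24)
obs 7: x=3/2 → posterior Inverse-Gamma(37/6, 1379/24)
obs 8: x=-5/2 → posterior Inverse-Gamma(20/3, 1391/24)
obs 9: x=0 → posterior Inverse-Gamma(43/6, 709/12)
obs 10: x=4 → posterior Inverse-Gamma(23/3, 1781/24)

alpha=23/3, beta=1781/24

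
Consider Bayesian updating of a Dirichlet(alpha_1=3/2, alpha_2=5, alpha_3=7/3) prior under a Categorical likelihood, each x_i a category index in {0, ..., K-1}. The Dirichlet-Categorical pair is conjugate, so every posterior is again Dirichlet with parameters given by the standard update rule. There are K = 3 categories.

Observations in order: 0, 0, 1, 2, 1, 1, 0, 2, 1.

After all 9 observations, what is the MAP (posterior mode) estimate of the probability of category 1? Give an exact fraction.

obs 1: x=0 → posterior Dirichlet(5/2, 5, 7/3)
obs 2: x=0 → posterior Dirichlet(7/2, 5, 7/3)
obs 3: x=1 → posterior Dirichlet(7/2, 6, 7/3)
obs 4: x=2 → posterior Dirichlet(7/2, 6, 10/3)
obs 5: x=1 → posterior Dirichlet(7/2, 7, 10/3)
obs 6: x=1 → posterior Dirichlet(7/2, 8, 10/3)
obs 7: x=0 → posterior Dirichlet(9/2, 8, 10/3)
obs 8: x=2 → posterior Dirichlet(9/2, 8, 13/3)
obs 9: x=1 → posterior Dirichlet(9/2, 9, 13/3)

48/89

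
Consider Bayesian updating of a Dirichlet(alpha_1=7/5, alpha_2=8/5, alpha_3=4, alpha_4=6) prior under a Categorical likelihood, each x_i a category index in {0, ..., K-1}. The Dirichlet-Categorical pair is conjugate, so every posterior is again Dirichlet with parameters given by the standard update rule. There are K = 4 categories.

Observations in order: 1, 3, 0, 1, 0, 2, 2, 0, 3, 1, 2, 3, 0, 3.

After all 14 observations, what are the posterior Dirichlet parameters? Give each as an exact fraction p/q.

obs 1: x=1 → posterior Dirichlet(7/5, 13/5, 4, 6)
obs 2: x=3 → posterior Dirichlet(7/5, 13/5, 4, 7)
obs 3: x=0 → posterior Dirichlet(12/5, 13/5, 4, 7)
obs 4: x=1 → posterior Dirichlet(12/5, 18/5, 4, 7)
obs 5: x=0 → posterior Dirichlet(17/5, 18/5, 4, 7)
obs 6: x=2 → posterior Dirichlet(17/5, 18/5, 5, 7)
obs 7: x=2 → posterior Dirichlet(17/5, 18/5, 6, 7)
obs 8: x=0 → posterior Dirichlet(22/5, 18/5, 6, 7)
obs 9: x=3 → posterior Dirichlet(22/5, 18/5, 6, 8)
obs 10: x=1 → posterior Dirichlet(22/5, 23/5, 6, 8)
obs 11: x=2 → posterior Dirichlet(22/5, 23/5, 7, 8)
obs 12: x=3 → posterior Dirichlet(22/5, 23/5, 7, 9)
obs 13: x=0 → posterior Dirichlet(27/5, 23/5, 7, 9)
obs 14: x=3 → posterior Dirichlet(27/5, 23/5, 7, 10)

alpha_1=27/5, alpha_2=23/5, alpha_3=7, alpha_4=10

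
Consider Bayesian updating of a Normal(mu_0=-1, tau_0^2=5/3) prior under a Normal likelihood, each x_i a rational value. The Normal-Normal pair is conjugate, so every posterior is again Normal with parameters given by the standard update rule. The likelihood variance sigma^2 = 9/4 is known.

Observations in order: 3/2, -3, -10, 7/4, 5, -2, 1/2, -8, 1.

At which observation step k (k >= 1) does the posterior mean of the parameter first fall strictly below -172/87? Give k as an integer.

k = 3

obs 1: x=3/2 → posterior Normal(3/47, 45/47)
obs 2: x=-3 → posterior Normal(-57/67, 45/67)
obs 3: x=-10 → posterior Normal(-257/87, 15/29)
obs 4: x=7/4 → posterior Normal(-222/107, 45/107)
obs 5: x=5 → posterior Normal(-122/127, 45/127)
obs 6: x=-2 → posterior Normal(-54/49, 15/49)
obs 7: x=1/2 → posterior Normal(-152/167, 45/167)
obs 8: x=-8 → posterior Normal(-312/187, 45/187)
obs 9: x=1 → posterior Normal(-292/207, 5/23)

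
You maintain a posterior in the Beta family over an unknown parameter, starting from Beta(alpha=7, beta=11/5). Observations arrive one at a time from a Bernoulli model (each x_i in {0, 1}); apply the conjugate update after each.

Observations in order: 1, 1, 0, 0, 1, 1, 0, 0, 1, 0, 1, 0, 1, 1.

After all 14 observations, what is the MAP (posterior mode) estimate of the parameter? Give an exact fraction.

35/53

obs 1: x=1 → posterior Beta(8, 11/5)
obs 2: x=1 → posterior Beta(9, 11/5)
obs 3: x=0 → posterior Beta(9, 16/5)
obs 4: x=0 → posterior Beta(9, 21/5)
obs 5: x=1 → posterior Beta(10, 21/5)
obs 6: x=1 → posterior Beta(11, 21/5)
obs 7: x=0 → posterior Beta(11, 26/5)
obs 8: x=0 → posterior Beta(11, 31/5)
obs 9: x=1 → posterior Beta(12, 31/5)
obs 10: x=0 → posterior Beta(12, 36/5)
obs 11: x=1 → posterior Beta(13, 36/5)
obs 12: x=0 → posterior Beta(13, 41/5)
obs 13: x=1 → posterior Beta(14, 41/5)
obs 14: x=1 → posterior Beta(15, 41/5)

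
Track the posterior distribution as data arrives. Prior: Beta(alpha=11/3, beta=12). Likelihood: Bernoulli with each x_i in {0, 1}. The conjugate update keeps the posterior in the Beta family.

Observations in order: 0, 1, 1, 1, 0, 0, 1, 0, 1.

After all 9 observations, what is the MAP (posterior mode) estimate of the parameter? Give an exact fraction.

23/68

obs 1: x=0 → posterior Beta(11/3, 13)
obs 2: x=1 → posterior Beta(14/3, 13)
obs 3: x=1 → posterior Beta(17/3, 13)
obs 4: x=1 → posterior Beta(20/3, 13)
obs 5: x=0 → posterior Beta(20/3, 14)
obs 6: x=0 → posterior Beta(20/3, 15)
obs 7: x=1 → posterior Beta(23/3, 15)
obs 8: x=0 → posterior Beta(23/3, 16)
obs 9: x=1 → posterior Beta(26/3, 16)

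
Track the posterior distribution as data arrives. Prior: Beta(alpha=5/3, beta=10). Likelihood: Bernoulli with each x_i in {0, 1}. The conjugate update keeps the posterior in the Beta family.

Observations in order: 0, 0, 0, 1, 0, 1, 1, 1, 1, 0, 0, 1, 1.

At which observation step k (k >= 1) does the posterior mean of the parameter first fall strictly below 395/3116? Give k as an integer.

k = 2

obs 1: x=0 → posterior Beta(5/3, 11)
obs 2: x=0 → posterior Beta(5/3, 12)
obs 3: x=0 → posterior Beta(5/3, 13)
obs 4: x=1 → posterior Beta(8/3, 13)
obs 5: x=0 → posterior Beta(8/3, 14)
obs 6: x=1 → posterior Beta(11/3, 14)
obs 7: x=1 → posterior Beta(14/3, 14)
obs 8: x=1 → posterior Beta(17/3, 14)
obs 9: x=1 → posterior Beta(20/3, 14)
obs 10: x=0 → posterior Beta(20/3, 15)
obs 11: x=0 → posterior Beta(20/3, 16)
obs 12: x=1 → posterior Beta(23/3, 16)
obs 13: x=1 → posterior Beta(26/3, 16)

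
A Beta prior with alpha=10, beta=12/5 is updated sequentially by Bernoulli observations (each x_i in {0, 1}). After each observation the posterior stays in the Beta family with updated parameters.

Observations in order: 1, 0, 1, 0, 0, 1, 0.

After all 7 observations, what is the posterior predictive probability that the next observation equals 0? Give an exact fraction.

32/97

obs 1: x=1 → posterior Beta(11, 12/5)
obs 2: x=0 → posterior Beta(11, 17/5)
obs 3: x=1 → posterior Beta(12, 17/5)
obs 4: x=0 → posterior Beta(12, 22/5)
obs 5: x=0 → posterior Beta(12, 27/5)
obs 6: x=1 → posterior Beta(13, 27/5)
obs 7: x=0 → posterior Beta(13, 32/5)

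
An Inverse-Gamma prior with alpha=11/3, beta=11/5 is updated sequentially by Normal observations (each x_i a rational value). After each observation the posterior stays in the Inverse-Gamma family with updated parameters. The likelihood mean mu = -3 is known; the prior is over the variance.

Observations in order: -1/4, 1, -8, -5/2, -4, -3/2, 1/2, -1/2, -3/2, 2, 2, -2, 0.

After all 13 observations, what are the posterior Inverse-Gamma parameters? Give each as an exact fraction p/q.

obs 1: x=-1/4 → posterior Inverse-Gamma(25/6, 957/160)
obs 2: x=1 → posterior Inverse-Gamma(14/3, 2237/160)
obs 3: x=-8 → posterior Inverse-Gamma(31/6, 4237/160)
obs 4: x=-5/2 → posterior Inverse-Gamma(17/3, 4257/160)
obs 5: x=-4 → posterior Inverse-Gamma(37/6, 4337/160)
obs 6: x=-3/2 → posterior Inverse-Gamma(20/3, 4517/160)
obs 7: x=1/2 → posterior Inverse-Gamma(43/6, 5497/160)
obs 8: x=-1/2 → posterior Inverse-Gamma(23/3, 5997/160)
obs 9: x=-3/2 → posterior Inverse-Gamma(49/6, 6177/160)
obs 10: x=2 → posterior Inverse-Gamma(26/3, 8177/160)
obs 11: x=2 → posterior Inverse-Gamma(55/6, 10177/160)
obs 12: x=-2 → posterior Inverse-Gamma(29/3, 10257/160)
obs 13: x=0 → posterior Inverse-Gamma(61/6, 10977/160)

alpha=61/6, beta=10977/160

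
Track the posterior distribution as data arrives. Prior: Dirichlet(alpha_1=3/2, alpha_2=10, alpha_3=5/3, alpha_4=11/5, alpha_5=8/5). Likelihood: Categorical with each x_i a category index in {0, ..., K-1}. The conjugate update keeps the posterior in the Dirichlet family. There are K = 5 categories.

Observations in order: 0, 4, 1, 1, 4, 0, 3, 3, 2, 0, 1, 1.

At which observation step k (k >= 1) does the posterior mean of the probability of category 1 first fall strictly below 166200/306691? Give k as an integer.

obs 1: x=0 → posterior Dirichlet(5/2, 10, 5/3, 11/5, 8/5)
obs 2: x=4 → posterior Dirichlet(5/2, 10, 5/3, 11/5, 13/5)
obs 3: x=1 → posterior Dirichlet(5/2, 11, 5/3, 11/5, 13/5)
obs 4: x=1 → posterior Dirichlet(5/2, 12, 5/3, 11/5, 13/5)
obs 5: x=4 → posterior Dirichlet(5/2, 12, 5/3, 11/5, 18/5)
obs 6: x=0 → posterior Dirichlet(7/2, 12, 5/3, 11/5, 18/5)
obs 7: x=3 → posterior Dirichlet(7/2, 12, 5/3, 16/5, 18/5)
obs 8: x=3 → posterior Dirichlet(7/2, 12, 5/3, 21/5, 18/5)
obs 9: x=2 → posterior Dirichlet(7/2, 12, 8/3, 21/5, 18/5)
obs 10: x=0 → posterior Dirichlet(9/2, 12, 8/3, 21/5, 18/5)
obs 11: x=1 → posterior Dirichlet(9/2, 13, 8/3, 21/5, 18/5)
obs 12: x=1 → posterior Dirichlet(9/2, 14, 8/3, 21/5, 18/5)

k = 2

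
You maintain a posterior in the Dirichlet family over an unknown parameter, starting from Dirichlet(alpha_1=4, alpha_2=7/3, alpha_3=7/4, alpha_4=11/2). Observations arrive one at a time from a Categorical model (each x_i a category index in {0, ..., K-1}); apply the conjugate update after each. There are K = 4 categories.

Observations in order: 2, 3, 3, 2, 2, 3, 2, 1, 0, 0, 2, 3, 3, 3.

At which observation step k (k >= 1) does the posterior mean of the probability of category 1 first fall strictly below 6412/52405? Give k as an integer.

k = 6

obs 1: x=2 → posterior Dirichlet(4, 7/3, 11/4, 11/2)
obs 2: x=3 → posterior Dirichlet(4, 7/3, 11/4, 13/2)
obs 3: x=3 → posterior Dirichlet(4, 7/3, 11/4, 15/2)
obs 4: x=2 → posterior Dirichlet(4, 7/3, 15/4, 15/2)
obs 5: x=2 → posterior Dirichlet(4, 7/3, 19/4, 15/2)
obs 6: x=3 → posterior Dirichlet(4, 7/3, 19/4, 17/2)
obs 7: x=2 → posterior Dirichlet(4, 7/3, 23/4, 17/2)
obs 8: x=1 → posterior Dirichlet(4, 10/3, 23/4, 17/2)
obs 9: x=0 → posterior Dirichlet(5, 10/3, 23/4, 17/2)
obs 10: x=0 → posterior Dirichlet(6, 10/3, 23/4, 17/2)
obs 11: x=2 → posterior Dirichlet(6, 10/3, 27/4, 17/2)
obs 12: x=3 → posterior Dirichlet(6, 10/3, 27/4, 19/2)
obs 13: x=3 → posterior Dirichlet(6, 10/3, 27/4, 21/2)
obs 14: x=3 → posterior Dirichlet(6, 10/3, 27/4, 23/2)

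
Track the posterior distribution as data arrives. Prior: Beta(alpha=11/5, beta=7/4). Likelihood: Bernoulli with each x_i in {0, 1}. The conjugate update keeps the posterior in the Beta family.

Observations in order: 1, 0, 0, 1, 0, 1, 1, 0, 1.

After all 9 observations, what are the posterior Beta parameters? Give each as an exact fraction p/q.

alpha=36/5, beta=23/4

obs 1: x=1 → posterior Beta(16/5, 7/4)
obs 2: x=0 → posterior Beta(16/5, 11/4)
obs 3: x=0 → posterior Beta(16/5, 15/4)
obs 4: x=1 → posterior Beta(21/5, 15/4)
obs 5: x=0 → posterior Beta(21/5, 19/4)
obs 6: x=1 → posterior Beta(26/5, 19/4)
obs 7: x=1 → posterior Beta(31/5, 19/4)
obs 8: x=0 → posterior Beta(31/5, 23/4)
obs 9: x=1 → posterior Beta(36/5, 23/4)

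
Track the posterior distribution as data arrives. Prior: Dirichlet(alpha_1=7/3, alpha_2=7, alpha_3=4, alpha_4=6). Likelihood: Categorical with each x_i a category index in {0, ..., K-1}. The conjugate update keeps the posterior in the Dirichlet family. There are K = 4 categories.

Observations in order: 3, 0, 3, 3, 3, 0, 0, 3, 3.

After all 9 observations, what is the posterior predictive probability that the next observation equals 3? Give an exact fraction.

obs 1: x=3 → posterior Dirichlet(7/3, 7, 4, 7)
obs 2: x=0 → posterior Dirichlet(10/3, 7, 4, 7)
obs 3: x=3 → posterior Dirichlet(10/3, 7, 4, 8)
obs 4: x=3 → posterior Dirichlet(10/3, 7, 4, 9)
obs 5: x=3 → posterior Dirichlet(10/3, 7, 4, 10)
obs 6: x=0 → posterior Dirichlet(13/3, 7, 4, 10)
obs 7: x=0 → posterior Dirichlet(16/3, 7, 4, 10)
obs 8: x=3 → posterior Dirichlet(16/3, 7, 4, 11)
obs 9: x=3 → posterior Dirichlet(16/3, 7, 4, 12)

36/85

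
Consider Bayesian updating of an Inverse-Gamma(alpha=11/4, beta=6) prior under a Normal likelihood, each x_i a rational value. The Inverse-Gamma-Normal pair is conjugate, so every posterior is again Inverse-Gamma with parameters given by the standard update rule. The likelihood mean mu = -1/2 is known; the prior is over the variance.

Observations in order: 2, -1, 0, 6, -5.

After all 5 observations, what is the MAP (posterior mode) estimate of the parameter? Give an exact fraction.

13/2

obs 1: x=2 → posterior Inverse-Gamma(13/4, 73/8)
obs 2: x=-1 → posterior Inverse-Gamma(15/4, 37/4)
obs 3: x=0 → posterior Inverse-Gamma(17/4, 75/8)
obs 4: x=6 → posterior Inverse-Gamma(19/4, 61/2)
obs 5: x=-5 → posterior Inverse-Gamma(21/4, 325/8)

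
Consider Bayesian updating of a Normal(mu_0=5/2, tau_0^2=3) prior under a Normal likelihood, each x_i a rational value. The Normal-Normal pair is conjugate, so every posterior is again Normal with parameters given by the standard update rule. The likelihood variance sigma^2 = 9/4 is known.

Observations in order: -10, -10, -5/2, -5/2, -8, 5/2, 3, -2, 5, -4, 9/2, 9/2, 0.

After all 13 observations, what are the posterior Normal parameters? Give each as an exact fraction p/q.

mu_0=-141/110, tau_0^2=9/55

obs 1: x=-10 → posterior Normal(-65/14, 9/7)
obs 2: x=-10 → posterior Normal(-145/22, 9/11)
obs 3: x=-5/2 → posterior Normal(-11/2, 3/5)
obs 4: x=-5/2 → posterior Normal(-185/38, 9/19)
obs 5: x=-8 → posterior Normal(-249/46, 9/23)
obs 6: x=5/2 → posterior Normal(-229/54, 1/3)
obs 7: x=3 → posterior Normal(-205/62, 9/31)
obs 8: x=-2 → posterior Normal(-221/70, 9/35)
obs 9: x=5 → posterior Normal(-181/78, 3/13)
obs 10: x=-4 → posterior Normal(-213/86, 9/43)
obs 11: x=9/2 → posterior Normal(-177/94, 9/47)
obs 12: x=9/2 → posterior Normal(-47/34, 3/17)
obs 13: x=0 → posterior Normal(-141/110, 9/55)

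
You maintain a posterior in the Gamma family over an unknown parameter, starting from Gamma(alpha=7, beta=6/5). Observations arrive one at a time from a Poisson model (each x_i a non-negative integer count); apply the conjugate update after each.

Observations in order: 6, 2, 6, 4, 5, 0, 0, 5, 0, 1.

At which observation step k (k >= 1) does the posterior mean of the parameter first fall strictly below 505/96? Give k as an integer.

obs 1: x=6 → posterior Gamma(13, 11/5)
obs 2: x=2 → posterior Gamma(15, 16/5)
obs 3: x=6 → posterior Gamma(21, 21/5)
obs 4: x=4 → posterior Gamma(25, 26/5)
obs 5: x=5 → posterior Gamma(30, 31/5)
obs 6: x=0 → posterior Gamma(30, 36/5)
obs 7: x=0 → posterior Gamma(30, 41/5)
obs 8: x=5 → posterior Gamma(35, 46/5)
obs 9: x=0 → posterior Gamma(35, 51/5)
obs 10: x=1 → posterior Gamma(36, 56/5)

k = 2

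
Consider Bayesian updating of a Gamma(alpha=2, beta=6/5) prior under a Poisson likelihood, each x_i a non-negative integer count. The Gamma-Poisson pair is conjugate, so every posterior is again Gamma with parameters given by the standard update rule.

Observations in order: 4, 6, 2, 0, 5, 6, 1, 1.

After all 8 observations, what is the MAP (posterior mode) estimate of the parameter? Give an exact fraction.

65/23

obs 1: x=4 → posterior Gamma(6, 11/5)
obs 2: x=6 → posterior Gamma(12, 16/5)
obs 3: x=2 → posterior Gamma(14, 21/5)
obs 4: x=0 → posterior Gamma(14, 26/5)
obs 5: x=5 → posterior Gamma(19, 31/5)
obs 6: x=6 → posterior Gamma(25, 36/5)
obs 7: x=1 → posterior Gamma(26, 41/5)
obs 8: x=1 → posterior Gamma(27, 46/5)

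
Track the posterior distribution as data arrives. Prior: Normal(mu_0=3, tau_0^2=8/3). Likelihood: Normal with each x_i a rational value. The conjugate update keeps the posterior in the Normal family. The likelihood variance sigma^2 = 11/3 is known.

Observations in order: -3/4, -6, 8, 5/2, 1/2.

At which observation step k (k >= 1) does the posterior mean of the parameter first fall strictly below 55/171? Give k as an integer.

obs 1: x=-3/4 → posterior Normal(27/19, 88/57)
obs 2: x=-6 → posterior Normal(-7/9, 88/81)
obs 3: x=8 → posterior Normal(43/35, 88/105)
obs 4: x=5/2 → posterior Normal(63/43, 88/129)
obs 5: x=1/2 → posterior Normal(67/51, 88/153)

k = 2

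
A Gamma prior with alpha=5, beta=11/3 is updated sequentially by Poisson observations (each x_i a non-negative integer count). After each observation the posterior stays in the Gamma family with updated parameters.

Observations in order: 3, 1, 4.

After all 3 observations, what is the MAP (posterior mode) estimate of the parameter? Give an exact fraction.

9/5

obs 1: x=3 → posterior Gamma(8, 14/3)
obs 2: x=1 → posterior Gamma(9, 17/3)
obs 3: x=4 → posterior Gamma(13, 20/3)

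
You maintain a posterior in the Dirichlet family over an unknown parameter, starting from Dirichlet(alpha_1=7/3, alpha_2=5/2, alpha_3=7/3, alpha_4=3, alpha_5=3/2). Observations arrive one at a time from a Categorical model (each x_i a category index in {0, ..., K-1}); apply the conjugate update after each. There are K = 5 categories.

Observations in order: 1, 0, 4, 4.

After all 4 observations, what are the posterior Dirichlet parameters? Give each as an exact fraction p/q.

obs 1: x=1 → posterior Dirichlet(7/3, 7/2, 7/3, 3, 3/2)
obs 2: x=0 → posterior Dirichlet(10/3, 7/2, 7/3, 3, 3/2)
obs 3: x=4 → posterior Dirichlet(10/3, 7/2, 7/3, 3, 5/2)
obs 4: x=4 → posterior Dirichlet(10/3, 7/2, 7/3, 3, 7/2)

alpha_1=10/3, alpha_2=7/2, alpha_3=7/3, alpha_4=3, alpha_5=7/2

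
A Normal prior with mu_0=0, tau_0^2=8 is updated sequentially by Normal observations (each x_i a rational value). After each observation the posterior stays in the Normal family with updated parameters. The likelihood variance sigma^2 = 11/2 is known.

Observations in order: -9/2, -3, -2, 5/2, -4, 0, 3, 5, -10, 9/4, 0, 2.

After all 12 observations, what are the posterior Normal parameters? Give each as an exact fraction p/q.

mu_0=-20/29, tau_0^2=88/203

obs 1: x=-9/2 → posterior Normal(-8/3, 88/27)
obs 2: x=-3 → posterior Normal(-120/43, 88/43)
obs 3: x=-2 → posterior Normal(-152/59, 88/59)
obs 4: x=5/2 → posterior Normal(-112/75, 88/75)
obs 5: x=-4 → posterior Normal(-176/91, 88/91)
obs 6: x=0 → posterior Normal(-176/107, 88/107)
obs 7: x=3 → posterior Normal(-128/123, 88/123)
obs 8: x=5 → posterior Normal(-48/139, 88/139)
obs 9: x=-10 → posterior Normal(-208/155, 88/155)
obs 10: x=9/4 → posterior Normal(-172/171, 88/171)
obs 11: x=0 → posterior Normal(-172/187, 8/17)
obs 12: x=2 → posterior Normal(-20/29, 88/203)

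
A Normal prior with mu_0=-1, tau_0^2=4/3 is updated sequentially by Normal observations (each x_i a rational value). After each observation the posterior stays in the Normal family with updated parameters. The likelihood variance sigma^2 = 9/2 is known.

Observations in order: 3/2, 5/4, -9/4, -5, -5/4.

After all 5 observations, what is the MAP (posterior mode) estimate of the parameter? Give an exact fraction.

-73/67

obs 1: x=3/2 → posterior Normal(-3/7, 36/35)
obs 2: x=5/4 → posterior Normal(-5/43, 36/43)
obs 3: x=-9/4 → posterior Normal(-23/51, 12/17)
obs 4: x=-5 → posterior Normal(-63/59, 36/59)
obs 5: x=-5/4 → posterior Normal(-73/67, 36/67)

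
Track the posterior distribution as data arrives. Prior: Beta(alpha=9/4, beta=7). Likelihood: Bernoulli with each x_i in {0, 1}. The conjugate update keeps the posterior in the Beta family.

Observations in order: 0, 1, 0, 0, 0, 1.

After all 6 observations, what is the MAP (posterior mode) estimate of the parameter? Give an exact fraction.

13/53

obs 1: x=0 → posterior Beta(9/4, 8)
obs 2: x=1 → posterior Beta(13/4, 8)
obs 3: x=0 → posterior Beta(13/4, 9)
obs 4: x=0 → posterior Beta(13/4, 10)
obs 5: x=0 → posterior Beta(13/4, 11)
obs 6: x=1 → posterior Beta(17/4, 11)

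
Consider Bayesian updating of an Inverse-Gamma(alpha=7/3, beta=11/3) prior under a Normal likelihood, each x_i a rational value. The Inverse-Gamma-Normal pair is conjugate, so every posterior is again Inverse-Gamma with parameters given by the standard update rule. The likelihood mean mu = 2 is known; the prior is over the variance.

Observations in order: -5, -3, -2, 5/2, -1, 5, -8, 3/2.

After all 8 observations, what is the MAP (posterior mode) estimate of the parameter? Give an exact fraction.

1295/88

obs 1: x=-5 → posterior Inverse-Gamma(17/6, 169/6)
obs 2: x=-3 → posterior Inverse-Gamma(10/3, 122/3)
obs 3: x=-2 → posterior Inverse-Gamma(23/6, 146/3)
obs 4: x=5/2 → posterior Inverse-Gamma(13/3, 1171/24)
obs 5: x=-1 → posterior Inverse-Gamma(29/6, 1279/24)
obs 6: x=5 → posterior Inverse-Gamma(16/3, 1387/24)
obs 7: x=-8 → posterior Inverse-Gamma(35/6, 2587/24)
obs 8: x=3/2 → posterior Inverse-Gamma(19/3, 1295/12)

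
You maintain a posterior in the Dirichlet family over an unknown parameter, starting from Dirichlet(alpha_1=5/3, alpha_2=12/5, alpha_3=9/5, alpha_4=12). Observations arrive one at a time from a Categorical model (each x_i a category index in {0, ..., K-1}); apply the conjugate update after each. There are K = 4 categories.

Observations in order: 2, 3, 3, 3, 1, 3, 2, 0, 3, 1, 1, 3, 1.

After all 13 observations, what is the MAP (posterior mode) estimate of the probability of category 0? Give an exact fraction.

obs 1: x=2 → posterior Dirichlet(5/3, 12/5, 14/5, 12)
obs 2: x=3 → posterior Dirichlet(5/3, 12/5, 14/5, 13)
obs 3: x=3 → posterior Dirichlet(5/3, 12/5, 14/5, 14)
obs 4: x=3 → posterior Dirichlet(5/3, 12/5, 14/5, 15)
obs 5: x=1 → posterior Dirichlet(5/3, 17/5, 14/5, 15)
obs 6: x=3 → posterior Dirichlet(5/3, 17/5, 14/5, 16)
obs 7: x=2 → posterior Dirichlet(5/3, 17/5, 19/5, 16)
obs 8: x=0 → posterior Dirichlet(8/3, 17/5, 19/5, 16)
obs 9: x=3 → posterior Dirichlet(8/3, 17/5, 19/5, 17)
obs 10: x=1 → posterior Dirichlet(8/3, 22/5, 19/5, 17)
obs 11: x=1 → posterior Dirichlet(8/3, 27/5, 19/5, 17)
obs 12: x=3 → posterior Dirichlet(8/3, 27/5, 19/5, 18)
obs 13: x=1 → posterior Dirichlet(8/3, 32/5, 19/5, 18)

25/403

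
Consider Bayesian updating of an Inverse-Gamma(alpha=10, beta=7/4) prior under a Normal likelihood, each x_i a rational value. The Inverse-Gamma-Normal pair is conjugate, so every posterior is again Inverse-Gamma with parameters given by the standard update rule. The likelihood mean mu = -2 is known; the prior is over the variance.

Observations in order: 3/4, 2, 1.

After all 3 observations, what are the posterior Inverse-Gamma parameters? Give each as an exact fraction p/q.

obs 1: x=3/4 → posterior Inverse-Gamma(21/2, 177/32)
obs 2: x=2 → posterior Inverse-Gamma(11, 433/32)
obs 3: x=1 → posterior Inverse-Gamma(23/2, 577/32)

alpha=23/2, beta=577/32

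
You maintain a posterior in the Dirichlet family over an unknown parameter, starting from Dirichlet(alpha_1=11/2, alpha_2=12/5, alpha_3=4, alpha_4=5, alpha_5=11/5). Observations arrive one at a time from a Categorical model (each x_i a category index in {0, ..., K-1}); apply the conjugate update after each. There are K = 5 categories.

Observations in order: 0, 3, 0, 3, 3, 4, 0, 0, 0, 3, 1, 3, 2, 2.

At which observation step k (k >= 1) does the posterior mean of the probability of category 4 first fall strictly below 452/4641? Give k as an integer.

obs 1: x=0 → posterior Dirichlet(13/2, 12/5, 4, 5, 11/5)
obs 2: x=3 → posterior Dirichlet(13/2, 12/5, 4, 6, 11/5)
obs 3: x=0 → posterior Dirichlet(15/2, 12/5, 4, 6, 11/5)
obs 4: x=3 → posterior Dirichlet(15/2, 12/5, 4, 7, 11/5)
obs 5: x=3 → posterior Dirichlet(15/2, 12/5, 4, 8, 11/5)
obs 6: x=4 → posterior Dirichlet(15/2, 12/5, 4, 8, 16/5)
obs 7: x=0 → posterior Dirichlet(17/2, 12/5, 4, 8, 16/5)
obs 8: x=0 → posterior Dirichlet(19/2, 12/5, 4, 8, 16/5)
obs 9: x=0 → posterior Dirichlet(21/2, 12/5, 4, 8, 16/5)
obs 10: x=3 → posterior Dirichlet(21/2, 12/5, 4, 9, 16/5)
obs 11: x=1 → posterior Dirichlet(21/2, 17/5, 4, 9, 16/5)
obs 12: x=3 → posterior Dirichlet(21/2, 17/5, 4, 10, 16/5)
obs 13: x=2 → posterior Dirichlet(21/2, 17/5, 5, 10, 16/5)
obs 14: x=2 → posterior Dirichlet(21/2, 17/5, 6, 10, 16/5)

k = 4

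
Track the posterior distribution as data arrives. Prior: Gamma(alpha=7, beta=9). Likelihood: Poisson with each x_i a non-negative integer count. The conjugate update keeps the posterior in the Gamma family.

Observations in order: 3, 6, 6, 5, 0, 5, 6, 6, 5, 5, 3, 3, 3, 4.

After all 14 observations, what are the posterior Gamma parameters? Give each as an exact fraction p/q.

alpha=67, beta=23

obs 1: x=3 → posterior Gamma(10, 10)
obs 2: x=6 → posterior Gamma(16, 11)
obs 3: x=6 → posterior Gamma(22, 12)
obs 4: x=5 → posterior Gamma(27, 13)
obs 5: x=0 → posterior Gamma(27, 14)
obs 6: x=5 → posterior Gamma(32, 15)
obs 7: x=6 → posterior Gamma(38, 16)
obs 8: x=6 → posterior Gamma(44, 17)
obs 9: x=5 → posterior Gamma(49, 18)
obs 10: x=5 → posterior Gamma(54, 19)
obs 11: x=3 → posterior Gamma(57, 20)
obs 12: x=3 → posterior Gamma(60, 21)
obs 13: x=3 → posterior Gamma(63, 22)
obs 14: x=4 → posterior Gamma(67, 23)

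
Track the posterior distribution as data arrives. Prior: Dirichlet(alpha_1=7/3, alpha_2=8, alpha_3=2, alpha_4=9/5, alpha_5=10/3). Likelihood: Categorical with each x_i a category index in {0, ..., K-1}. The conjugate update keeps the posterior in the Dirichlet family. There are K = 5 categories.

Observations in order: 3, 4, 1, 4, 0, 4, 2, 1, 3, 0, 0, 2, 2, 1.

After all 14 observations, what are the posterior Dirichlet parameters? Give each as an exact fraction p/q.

obs 1: x=3 → posterior Dirichlet(7/3, 8, 2, 14/5, 10/3)
obs 2: x=4 → posterior Dirichlet(7/3, 8, 2, 14/5, 13/3)
obs 3: x=1 → posterior Dirichlet(7/3, 9, 2, 14/5, 13/3)
obs 4: x=4 → posterior Dirichlet(7/3, 9, 2, 14/5, 16/3)
obs 5: x=0 → posterior Dirichlet(10/3, 9, 2, 14/5, 16/3)
obs 6: x=4 → posterior Dirichlet(10/3, 9, 2, 14/5, 19/3)
obs 7: x=2 → posterior Dirichlet(10/3, 9, 3, 14/5, 19/3)
obs 8: x=1 → posterior Dirichlet(10/3, 10, 3, 14/5, 19/3)
obs 9: x=3 → posterior Dirichlet(10/3, 10, 3, 19/5, 19/3)
obs 10: x=0 → posterior Dirichlet(13/3, 10, 3, 19/5, 19/3)
obs 11: x=0 → posterior Dirichlet(16/3, 10, 3, 19/5, 19/3)
obs 12: x=2 → posterior Dirichlet(16/3, 10, 4, 19/5, 19/3)
obs 13: x=2 → posterior Dirichlet(16/3, 10, 5, 19/5, 19/3)
obs 14: x=1 → posterior Dirichlet(16/3, 11, 5, 19/5, 19/3)

alpha_1=16/3, alpha_2=11, alpha_3=5, alpha_4=19/5, alpha_5=19/3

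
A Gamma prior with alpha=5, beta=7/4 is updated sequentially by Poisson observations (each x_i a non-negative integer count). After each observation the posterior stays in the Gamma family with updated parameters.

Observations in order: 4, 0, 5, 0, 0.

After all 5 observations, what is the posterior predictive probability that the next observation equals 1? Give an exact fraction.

obs 1: x=4 → posterior Gamma(9, 11/4)
obs 2: x=0 → posterior Gamma(9, 15/4)
obs 3: x=5 → posterior Gamma(14, 19/4)
obs 4: x=0 → posterior Gamma(14, 23/4)
obs 5: x=0 → posterior Gamma(14, 27/4)

6127463391364692115704/23465261991844685929951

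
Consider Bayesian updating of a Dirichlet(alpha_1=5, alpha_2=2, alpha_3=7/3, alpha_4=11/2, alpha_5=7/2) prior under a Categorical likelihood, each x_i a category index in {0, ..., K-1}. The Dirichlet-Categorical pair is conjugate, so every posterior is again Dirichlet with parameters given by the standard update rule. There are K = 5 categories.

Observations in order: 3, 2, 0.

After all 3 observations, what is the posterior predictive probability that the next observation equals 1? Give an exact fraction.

obs 1: x=3 → posterior Dirichlet(5, 2, 7/3, 13/2, 7/2)
obs 2: x=2 → posterior Dirichlet(5, 2, 10/3, 13/2, 7/2)
obs 3: x=0 → posterior Dirichlet(6, 2, 10/3, 13/2, 7/2)

3/32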